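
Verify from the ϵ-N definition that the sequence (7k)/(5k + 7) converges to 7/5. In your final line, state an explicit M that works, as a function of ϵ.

M = (49/25)/ϵ

Let ϵ > 0 be given. For k ≥ 1, |(7k)/(5k + 7) − (7/5)| = |-49|/(5(5k + 7)) = 49/(5(5k + 7)).
Since 5k + 7 ≥ 5k for k ≥ 1, this is ≤ 49/(5·5k) = (49/25)/k.
So |(7k)/(5k + 7) − (7/5)| < ϵ whenever k > (49/25)/ϵ.
Take M = (49/25)/ϵ. If k > M then |(7k)/(5k + 7) − (7/5)| ≤ (49/25)/k < ϵ.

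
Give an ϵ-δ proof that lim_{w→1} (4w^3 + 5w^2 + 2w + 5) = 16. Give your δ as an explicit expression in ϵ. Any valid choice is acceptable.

δ = min(1, ϵ/45)

Fix ϵ > 0. We want δ > 0 such that 0 < |w − 1| < δ implies |(4w^3 + 5w^2 + 2w + 5) − 16| < ϵ.
(4w^3 + 5w^2 + 2w + 5) − 16 = 4w^3 + 5w^2 + 2w - 11 = (w − 1)(4w^2 + 9w + 11).
So |(4w^3 + 5w^2 + 2w + 5) − 16| = |w − 1|·|4w^2 + 9w + 11|.
Assume first that |w − 1| < 1, so |w| < 2. Then |4w^2 + 9w + 11| ≤ 4·2^2 + 9·2 + 11 = 45.
Hence |(4w^3 + 5w^2 + 2w + 5) − 16| ≤ 45|w − 1| < ϵ provided |w − 1| < ϵ/45.
Choosing δ = min(1, ϵ/45) ensures both conditions, hence |(4w^3 + 5w^2 + 2w + 5) − 16| < ϵ.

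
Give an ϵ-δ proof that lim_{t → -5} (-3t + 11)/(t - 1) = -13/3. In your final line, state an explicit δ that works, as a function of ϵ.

Let ϵ > 0. We want δ > 0 with 0 < |t + 5| < δ ⇒ |(-3t + 11)/(t - 1) + 13/3| < ϵ.
Combining over a common denominator, (-3t + 11)/(t - 1) + 13/3 = [(-3t + 11)·(-6) − 26·(t - 1)] / [(-6)·(t - 1)] = -8(t + 5) / ((-6)(t - 1)).
So |(-3t + 11)/(t - 1) + 13/3| = 8|t + 5| / (6·|t − 1|).
Restrict δ ≤ 3. Then |t + 5| < 3 gives |t − 1| = |(t + 5) + (-6)| ≥ 6 − 3 = 3.
Hence |(-3t + 11)/(t - 1) + 13/3| < 8|t + 5|/(6·3) = (4/9)|t + 5|, which is < ϵ once |t + 5| < (9/4)ϵ.
Take δ = min(3, (9/4)ϵ). Then 0 < |t + 5| < δ forces both bounds, so |(-3t + 11)/(t - 1) + 13/3| < ϵ.

δ = min(3, (9/4)ϵ)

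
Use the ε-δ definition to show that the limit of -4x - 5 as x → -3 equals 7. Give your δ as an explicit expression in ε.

δ = ε/4

Let ε > 0. We need δ > 0 so that 0 < |x + 3| < δ implies |(-4x - 5) − 7| < ε.
Since (-4x - 5) − 7 = -4(x + 3), we have |(-4x - 5) − 7| = 4|x + 3|.
Thus it suffices that |x + 3| < ε/4.
Take δ = ε/4. If 0 < |x + 3| < δ then |(-4x - 5) − 7| = 4|x + 3| < 4·(ε/4) = ε.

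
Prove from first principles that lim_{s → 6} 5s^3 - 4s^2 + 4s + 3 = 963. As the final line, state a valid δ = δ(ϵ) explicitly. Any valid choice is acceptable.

Let ϵ > 0 be given. We want δ > 0 such that 0 < |s − 6| < δ implies |(5s^3 - 4s^2 + 4s + 3) − 963| < ϵ.
(5s^3 - 4s^2 + 4s + 3) − 963 = 5s^3 - 4s^2 + 4s - 960 = (s − 6)(5s^2 + 26s + 160).
So |(5s^3 - 4s^2 + 4s + 3) − 963| = |s − 6|·|5s^2 + 26s + 160|.
Require δ ≤ 1. Then |s − 6| < 1 gives |s| < 7, and by the triangle inequality |5s^2 + 26s + 160| ≤ 5·7^2 + 26·7 + 160 = 587.
Hence |(5s^3 - 4s^2 + 4s + 3) − 963| ≤ 587|s − 6| < ϵ provided |s − 6| < ϵ/587.
Take δ = min(1, ϵ/587). Then 0 < |s − 6| < δ gives both |s − 6| < 1 and |s − 6| < ϵ/587, so |(5s^3 - 4s^2 + 4s + 3) − 963| < ϵ.

δ = min(1, ϵ/587)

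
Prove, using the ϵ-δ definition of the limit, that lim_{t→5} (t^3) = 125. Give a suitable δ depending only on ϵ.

δ = min(1, ϵ/91)

Suppose ϵ > 0. We seek δ > 0 with 0 < |t − 5| < δ ⇒ |t^3 − 125| < ϵ.
Factor: t^3 − 125 = (t − 5)(t^2 + 5t + 25), so |t^3 − 125| = |t − 5|·|t^2 + 5t + 25|.
Restrict δ ≤ 1. Then |t − 5| < 1 gives |t| < 6, so by the triangle inequality |t^2 + 5t + 25| ≤ 6^2 + 5·6 + 25 = 91.
Hence |t^3 − 125| ≤ 91|t − 5|, which is < ϵ once |t − 5| < ϵ/91.
Take δ = min(1, ϵ/91). If 0 < |t − 5| < δ then both bounds hold and |t^3 − 125| ≤ 91|t − 5| < 91·(ϵ/91) = ϵ.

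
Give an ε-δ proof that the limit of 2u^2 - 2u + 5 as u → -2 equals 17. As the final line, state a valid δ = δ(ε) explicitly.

δ = min(1, ε/12)

Suppose ε > 0. We want δ > 0 such that 0 < |u + 2| < δ implies |(2u^2 - 2u + 5) − 17| < ε.
(2u^2 - 2u + 5) − 17 = 2u^2 - 2u - 12 = (u + 2)(2u - 6).
So |(2u^2 - 2u + 5) − 17| = |u + 2|·|2u - 6|.
Assume first that |u + 2| < 1, so |u| < 3. Then |2u - 6| ≤ 2·3 + 6 = 12.
Hence |(2u^2 - 2u + 5) − 17| ≤ 12|u + 2| < ε provided |u + 2| < ε/12.
Take δ = min(1, ε/12). Then 0 < |u + 2| < δ gives both |u + 2| < 1 and |u + 2| < ε/12, so |(2u^2 - 2u + 5) − 17| < ε.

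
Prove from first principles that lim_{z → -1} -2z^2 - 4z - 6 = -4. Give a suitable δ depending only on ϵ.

Fix ϵ > 0. We want δ > 0 such that 0 < |z + 1| < δ implies |(-2z^2 - 4z - 6) + 4| < ϵ.
(-2z^2 - 4z - 6) + 4 = -2z^2 - 4z - 2 = (z + 1)(-2z - 2).
So |(-2z^2 - 4z - 6) + 4| = |z + 1|·|-2z - 2|.
Require δ ≤ 1. Then |z + 1| < 1 gives |z| < 2, and by the triangle inequality |-2z - 2| ≤ 2·2 + 2 = 6.
Hence |(-2z^2 - 4z - 6) + 4| ≤ 6|z + 1| < ϵ provided |z + 1| < ϵ/6.
Take δ = min(1, ϵ/6). Then 0 < |z + 1| < δ gives both |z + 1| < 1 and |z + 1| < ϵ/6, so |(-2z^2 - 4z - 6) + 4| < ϵ.

δ = min(1, ϵ/6)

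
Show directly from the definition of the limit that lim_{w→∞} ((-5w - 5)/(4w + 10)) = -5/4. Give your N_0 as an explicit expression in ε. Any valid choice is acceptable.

Fix ε > 0. We seek N_0 > 0 such that w > N_0 implies |(-5w - 5)/(4w + 10) + 5/4| < ε.
(-5w - 5)/(4w + 10) + 5/4 = (4(-5w - 5) − (-5)(4w + 10)) / (4(4w + 10)) = 30/(4(4w + 10)).
For w > 0 we have 4w + 10 > 4w, so |(-5w - 5)/(4w + 10) + 5/4| = 30/(4(4w + 10)) < 30/(4·4w) = (15/8)/w.
Thus |(-5w - 5)/(4w + 10) + 5/4| < ε whenever w > (15/8)/ε.
Take N_0 = (15/8)/ε. If w > N_0 then |(-5w - 5)/(4w + 10) + 5/4| < (15/8)/w < ε.

N_0 = (15/8)/ε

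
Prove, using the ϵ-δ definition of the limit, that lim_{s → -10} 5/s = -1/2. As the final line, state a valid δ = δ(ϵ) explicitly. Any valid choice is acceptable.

δ = min(5, 10ϵ)

Let ϵ > 0 be given. We seek δ > 0 such that 0 < |s + 10| < δ implies |5/s + 1/2| < ϵ.
|5/s + 1/2| = 5·|-10 − s|/(10·|s|) = 5|s + 10|/(10|s|).
Restrict δ ≤ 5. Then |s + 10| < 5 gives |s| > 5, so 10|s| > 50.
Then |5/s + 1/2| < 5|s + 10|/50, which is < ϵ when |s + 10| < 10ϵ.
Take δ = min(5, 10ϵ). Then 0 < |s + 10| < δ gives both |s + 10| < 5 and |s + 10| < 10ϵ, so |5/s + 1/2| < ϵ.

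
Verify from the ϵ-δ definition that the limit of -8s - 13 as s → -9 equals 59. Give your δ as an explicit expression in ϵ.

δ = ϵ/8

Let ϵ > 0 be given. We need δ > 0 so that 0 < |s + 9| < δ implies |(-8s - 13) − 59| < ϵ.
|(-8s - 13) − 59| = |-8s - 72| = 8|s + 9|.
So 8|s + 9| < ϵ exactly when |s + 9| < ϵ/8.
Choosing δ = ϵ/8 gives |(-8s - 13) − 59| = 8|s + 9| < ϵ whenever |s + 9| < δ.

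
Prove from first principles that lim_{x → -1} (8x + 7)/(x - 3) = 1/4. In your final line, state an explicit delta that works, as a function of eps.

delta = min(2, (8/31)eps)

Let eps > 0 be given. We want delta > 0 with 0 < |x + 1| < delta ⇒ |(8x + 7)/(x - 3) − (1/4)| < eps.
Combining over a common denominator, (8x + 7)/(x - 3) − (1/4) = [(8x + 7)·(-4) − (-1)·(x - 3)] / [(-4)·(x - 3)] = -31(x + 1) / ((-4)(x - 3)).
So |(8x + 7)/(x - 3) − (1/4)| = 31|x + 1| / (4·|x − 3|).
Restrict delta ≤ 2. Then |x + 1| < 2 gives |x − 3| = |(x + 1) + (-4)| ≥ 4 − 2 = 2.
Hence |(8x + 7)/(x - 3) − (1/4)| < 31|x + 1|/(4·2) = (31/8)|x + 1|, which is < eps once |x + 1| < (8/31)eps.
Take delta = min(2, (8/31)eps). Then 0 < |x + 1| < delta forces both bounds, so |(8x + 7)/(x - 3) − (1/4)| < eps.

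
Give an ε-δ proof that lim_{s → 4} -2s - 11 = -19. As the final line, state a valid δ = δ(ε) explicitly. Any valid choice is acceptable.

Suppose ε > 0. We need δ > 0 so that 0 < |s − 4| < δ implies |(-2s - 11) + 19| < ε.
Since (-2s - 11) + 19 = -2(s − 4), we have |(-2s - 11) + 19| = 2|s − 4|.
So 2|s − 4| < ε exactly when |s − 4| < ε/2.
Take δ = ε/2. If 0 < |s − 4| < δ then |(-2s - 11) + 19| = 2|s − 4| < 2·(ε/2) = ε.

δ = ε/2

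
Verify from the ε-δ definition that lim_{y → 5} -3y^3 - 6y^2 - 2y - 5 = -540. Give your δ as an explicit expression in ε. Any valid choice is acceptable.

Let ε > 0. We want δ > 0 such that 0 < |y − 5| < δ implies |(-3y^3 - 6y^2 - 2y - 5) + 540| < ε.
(-3y^3 - 6y^2 - 2y - 5) + 540 = -3y^3 - 6y^2 - 2y + 535 = (y − 5)(-3y^2 - 21y - 107).
So |(-3y^3 - 6y^2 - 2y - 5) + 540| = |y − 5|·|-3y^2 - 21y - 107|.
Assume first that |y − 5| < 1, so |y| < 6. Then |-3y^2 - 21y - 107| ≤ 3·6^2 + 21·6 + 107 = 341.
Hence |(-3y^3 - 6y^2 - 2y - 5) + 540| ≤ 341|y − 5| < ε provided |y − 5| < ε/341.
Take δ = min(1, ε/341). Then 0 < |y − 5| < δ gives both |y − 5| < 1 and |y − 5| < ε/341, so |(-3y^3 - 6y^2 - 2y - 5) + 540| < ε.

δ = min(1, ε/341)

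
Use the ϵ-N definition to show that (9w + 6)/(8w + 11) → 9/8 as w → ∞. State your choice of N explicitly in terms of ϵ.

Let ϵ > 0 be given. We seek N > 0 such that w > N implies |(9w + 6)/(8w + 11) − (9/8)| < ϵ.
(9w + 6)/(8w + 11) − (9/8) = (8(9w + 6) − 9(8w + 11)) / (8(8w + 11)) = -51/(8(8w + 11)).
For w > 0 we have 8w + 11 > 8w, so |(9w + 6)/(8w + 11) − (9/8)| = 51/(8(8w + 11)) < 51/(8·8w) = (51/64)/w.
Thus |(9w + 6)/(8w + 11) − (9/8)| < ϵ whenever w > (51/64)/ϵ.
Take N = (51/64)/ϵ. If w > N then |(9w + 6)/(8w + 11) − (9/8)| < (51/64)/w < ϵ.

N = (51/64)/ϵ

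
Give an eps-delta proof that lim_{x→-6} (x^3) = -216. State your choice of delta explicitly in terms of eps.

delta = min(2, eps/148)

Let eps > 0 be given. We seek delta > 0 with 0 < |x + 6| < delta ⇒ |x^3 + 216| < eps.
Factor: x^3 + 216 = (x + 6)(x^2 - 6x + 36), so |x^3 + 216| = |x + 6|·|x^2 - 6x + 36|.
Restrict delta ≤ 2. Then |x + 6| < 2 gives |x| < 8, so by the triangle inequality |x^2 - 6x + 36| ≤ 8^2 + 6·8 + 36 = 148.
Hence |x^3 + 216| ≤ 148|x + 6|, which is < eps once |x + 6| < eps/148.
Take delta = min(2, eps/148). If 0 < |x + 6| < delta then both bounds hold and |x^3 + 216| ≤ 148|x + 6| < 148·(eps/148) = eps.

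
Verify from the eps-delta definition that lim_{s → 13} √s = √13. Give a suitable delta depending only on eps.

delta = min(13, √13·eps)

Suppose eps > 0. We want delta > 0 such that 0 < |s − 13| < delta implies |√s − √13| < eps.
Rationalise: √s − √13 = (s − 13)/(√s + √13), so |√s − √13| = |s − 13|/(√s + √13).
Restrict delta ≤ 13 so that |s − 13| < 13 forces s > 0, and then √s + √13 > √13.
Hence |√s − √13| < |s − 13|/√13, which is < eps once |s − 13| < √13·eps.
Take delta = min(13, √13·eps). If 0 < |s − 13| < delta then s > 0 and |√s − √13| < |s − 13|/√13 < eps.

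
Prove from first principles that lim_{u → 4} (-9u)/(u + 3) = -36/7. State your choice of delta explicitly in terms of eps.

delta = min(7/2, (49/54)eps)

Suppose eps > 0. We want delta > 0 with 0 < |u − 4| < delta ⇒ |(-9u)/(u + 3) + 36/7| < eps.
Combining over a common denominator, (-9u)/(u + 3) + 36/7 = [(-9u)·7 − (-36)·(u + 3)] / [7·(u + 3)] = -27(u − 4) / (7(u + 3)).
So |(-9u)/(u + 3) + 36/7| = 27|u − 4| / (7·|u + 3|).
Restrict delta ≤ 7/2. Then |u − 4| < 7/2 gives |u + 3| = |(u − 4) + 7| ≥ 7 − 7/2 = 7/2.
Hence |(-9u)/(u + 3) + 36/7| < 27|u − 4|/(7·(7/2)) = (54/49)|u − 4|, which is < eps once |u − 4| < (49/54)eps.
Take delta = min(7/2, (49/54)eps). Then 0 < |u − 4| < delta forces both bounds, so |(-9u)/(u + 3) + 36/7| < eps.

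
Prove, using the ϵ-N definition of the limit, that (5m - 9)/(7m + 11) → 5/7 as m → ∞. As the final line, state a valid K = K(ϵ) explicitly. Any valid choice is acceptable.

Fix ϵ > 0. For m ≥ 1, |(5m - 9)/(7m + 11) − (5/7)| = |-118|/(7(7m + 11)) = 118/(7(7m + 11)).
Since 7m + 11 ≥ 7m for m ≥ 1, this is ≤ 118/(7·7m) = (118/49)/m.
So |(5m - 9)/(7m + 11) − (5/7)| < ϵ whenever m > (118/49)/ϵ.
Take K = (118/49)/ϵ. If m > K then |(5m - 9)/(7m + 11) − (5/7)| ≤ (118/49)/m < ϵ.

K = (118/49)/ϵ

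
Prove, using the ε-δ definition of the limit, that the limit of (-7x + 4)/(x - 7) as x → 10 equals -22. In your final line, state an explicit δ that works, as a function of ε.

Let ε > 0. We want δ > 0 with 0 < |x − 10| < δ ⇒ |(-7x + 4)/(x - 7) + 22| < ε.
Combining over a common denominator, (-7x + 4)/(x - 7) + 22 = [(-7x + 4)·3 − (-66)·(x - 7)] / [3·(x - 7)] = 45(x − 10) / (3(x - 7)).
So |(-7x + 4)/(x - 7) + 22| = 45|x − 10| / (3·|x − 7|).
Require δ ≤ 3/2, so |x − 7| ≥ |3| − |x − 10| > 3 − 3/2 = 3/2.
Hence |(-7x + 4)/(x - 7) + 22| < 45|x − 10|/(3·(3/2)) = 10|x − 10|, which is < ε once |x − 10| < (1/10)ε.
Take δ = min(3/2, (1/10)ε). Then 0 < |x − 10| < δ forces both bounds, so |(-7x + 4)/(x - 7) + 22| < ε.

δ = min(3/2, (1/10)ε)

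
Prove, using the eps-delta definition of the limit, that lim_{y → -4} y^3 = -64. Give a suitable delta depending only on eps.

delta = min(1, eps/61)

Let eps > 0 be given. We seek delta > 0 with 0 < |y + 4| < delta ⇒ |y^3 + 64| < eps.
Factor: y^3 + 64 = (y + 4)(y^2 - 4y + 16), so |y^3 + 64| = |y + 4|·|y^2 - 4y + 16|.
Restrict delta ≤ 1. Then |y + 4| < 1 gives |y| < 5, so by the triangle inequality |y^2 - 4y + 16| ≤ 5^2 + 4·5 + 16 = 61.
Hence |y^3 + 64| ≤ 61|y + 4|, which is < eps once |y + 4| < eps/61.
Take delta = min(1, eps/61). If 0 < |y + 4| < delta then both bounds hold and |y^3 + 64| ≤ 61|y + 4| < 61·(eps/61) = eps.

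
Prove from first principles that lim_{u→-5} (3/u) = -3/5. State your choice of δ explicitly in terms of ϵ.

Let ϵ > 0. We seek δ > 0 such that 0 < |u + 5| < δ implies |3/u + 3/5| < ϵ.
|3/u + 3/5| = 3·|-5 − u|/(5·|u|) = 3|u + 5|/(5|u|).
Require δ ≤ 5/2 so that |u| > 5 − 5/2 = 5/2, hence 5|u| > 25/2.
Then |3/u + 3/5| < 3|u + 5|/(25/2), which is < ϵ when |u + 5| < (25/6)ϵ.
Take δ = min(5/2, (25/6)ϵ). Then 0 < |u + 5| < δ gives both |u + 5| < 5/2 and |u + 5| < (25/6)ϵ, so |3/u + 3/5| < ϵ.

δ = min(5/2, (25/6)ϵ)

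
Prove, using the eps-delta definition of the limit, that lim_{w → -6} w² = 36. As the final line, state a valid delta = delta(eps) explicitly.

Let eps > 0. We seek delta > 0 with 0 < |w + 6| < delta ⇒ |w² − 36| < eps.
Factor: w² − 36 = (w + 6)(w - 6), so |w² − 36| = |w + 6|·|w - 6|.
Restrict delta ≤ 1. Then |w + 6| < 1 gives |w| < 7, so by the triangle inequality |w - 6| ≤ 7 + 6 = 13.
Hence |w² − 36| ≤ 13|w + 6|, which is < eps once |w + 6| < eps/13.
Take delta = min(1, eps/13). If 0 < |w + 6| < delta then both bounds hold and |w² − 36| ≤ 13|w + 6| < 13·(eps/13) = eps.

delta = min(1, eps/13)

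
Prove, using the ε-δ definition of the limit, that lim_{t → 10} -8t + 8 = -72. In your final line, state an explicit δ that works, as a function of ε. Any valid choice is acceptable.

δ = ε/8

Let ε > 0. We need δ > 0 so that 0 < |t − 10| < δ implies |(-8t + 8) + 72| < ε.
|(-8t + 8) + 72| = |-8t + 80| = 8|t − 10|.
So 8|t − 10| < ε exactly when |t − 10| < ε/8.
Take δ = ε/8. If 0 < |t − 10| < δ then |(-8t + 8) + 72| = 8|t − 10| < 8·(ε/8) = ε.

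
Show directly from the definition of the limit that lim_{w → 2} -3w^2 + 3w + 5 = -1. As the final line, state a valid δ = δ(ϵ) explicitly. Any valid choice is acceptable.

Suppose ϵ > 0. We want δ > 0 such that 0 < |w − 2| < δ implies |(-3w^2 + 3w + 5) + 1| < ϵ.
(-3w^2 + 3w + 5) + 1 = -3w^2 + 3w + 6 = (w − 2)(-3w - 3).
So |(-3w^2 + 3w + 5) + 1| = |w − 2|·|-3w - 3|.
Require δ ≤ 1. Then |w − 2| < 1 gives |w| < 3, and by the triangle inequality |-3w - 3| ≤ 3·3 + 3 = 12.
Hence |(-3w^2 + 3w + 5) + 1| ≤ 12|w − 2| < ϵ provided |w − 2| < ϵ/12.
Take δ = min(1, ϵ/12). Then 0 < |w − 2| < δ gives both |w − 2| < 1 and |w − 2| < ϵ/12, so |(-3w^2 + 3w + 5) + 1| < ϵ.

δ = min(1, ϵ/12)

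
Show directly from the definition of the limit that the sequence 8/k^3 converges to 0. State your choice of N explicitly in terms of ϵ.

Fix ϵ > 0. For k ≥ 1, |8/k^3 − 0| = 8/k^3.
8/k^3 < ϵ ⇔ k^3 > 8/ϵ ⇔ k > (8/ϵ)^{1/3}.
Take N = (8/ϵ)^{1/3}. Then k > N implies 8/k^3 < ϵ.

N = (8/ϵ)^{1/3}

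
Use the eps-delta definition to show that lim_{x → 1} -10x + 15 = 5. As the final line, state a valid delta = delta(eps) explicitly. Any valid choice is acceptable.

Fix eps > 0. We need delta > 0 so that 0 < |x − 1| < delta implies |(-10x + 15) − 5| < eps.
Since (-10x + 15) − 5 = -10(x − 1), we have |(-10x + 15) − 5| = 10|x − 1|.
Thus it suffices that |x − 1| < eps/10.
Take delta = eps/10. If 0 < |x − 1| < delta then |(-10x + 15) − 5| = 10|x − 1| < 10·(eps/10) = eps.

delta = eps/10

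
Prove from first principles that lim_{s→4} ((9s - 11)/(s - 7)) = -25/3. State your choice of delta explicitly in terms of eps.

Suppose eps > 0. We want delta > 0 with 0 < |s − 4| < delta ⇒ |(9s - 11)/(s - 7) + 25/3| < eps.
Combining over a common denominator, (9s - 11)/(s - 7) + 25/3 = [(9s - 11)·(-3) − 25·(s - 7)] / [(-3)·(s - 7)] = -52(s − 4) / ((-3)(s - 7)).
So |(9s - 11)/(s - 7) + 25/3| = 52|s − 4| / (3·|s − 7|).
Require delta ≤ 3/2, so |s − 7| ≥ |-3| − |s − 4| > 3 − 3/2 = 3/2.
Hence |(9s - 11)/(s - 7) + 25/3| < 52|s − 4|/(3·(3/2)) = (104/9)|s − 4|, which is < eps once |s − 4| < (9/104)eps.
Take delta = min(3/2, (9/104)eps). Then 0 < |s − 4| < delta forces both bounds, so |(9s - 11)/(s - 7) + 25/3| < eps.

delta = min(3/2, (9/104)eps)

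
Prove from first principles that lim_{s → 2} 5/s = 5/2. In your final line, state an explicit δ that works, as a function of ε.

δ = min(1, (2/5)ε)

Let ε > 0. We seek δ > 0 such that 0 < |s − 2| < δ implies |5/s − (5/2)| < ε.
|5/s − (5/2)| = 5·|2 − s|/(2·|s|) = 5|s − 2|/(2|s|).
Require δ ≤ 1 so that |s| > 2 − 1 = 1, hence 2|s| > 2.
Then |5/s − (5/2)| < 5|s − 2|/2, which is < ε when |s − 2| < (2/5)ε.
Take δ = min(1, (2/5)ε). Then 0 < |s − 2| < δ gives both |s − 2| < 1 and |s − 2| < (2/5)ε, so |5/s − (5/2)| < ε.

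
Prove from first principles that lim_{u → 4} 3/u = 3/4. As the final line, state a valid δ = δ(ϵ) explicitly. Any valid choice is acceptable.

δ = min(2, (8/3)ϵ)

Fix ϵ > 0. We seek δ > 0 such that 0 < |u − 4| < δ implies |3/u − (3/4)| < ϵ.
|3/u − (3/4)| = 3·|4 − u|/(4·|u|) = 3|u − 4|/(4|u|).
Require δ ≤ 2 so that |u| > 4 − 2 = 2, hence 4|u| > 8.
Then |3/u − (3/4)| < 3|u − 4|/8, which is < ϵ when |u − 4| < (8/3)ϵ.
Take δ = min(2, (8/3)ϵ). Then 0 < |u − 4| < δ gives both |u − 4| < 2 and |u − 4| < (8/3)ϵ, so |3/u − (3/4)| < ϵ.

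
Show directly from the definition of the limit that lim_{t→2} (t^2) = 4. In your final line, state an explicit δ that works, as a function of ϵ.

δ = min(1, ϵ/5)

Let ϵ > 0. We seek δ > 0 with 0 < |t − 2| < δ ⇒ |t^2 − 4| < ϵ.
Factor: t^2 − 4 = (t − 2)(t + 2), so |t^2 − 4| = |t − 2|·|t + 2|.
Restrict δ ≤ 1. Then |t − 2| < 1 gives |t| < 3, so by the triangle inequality |t + 2| ≤ 3 + 2 = 5.
Hence |t^2 − 4| ≤ 5|t − 2|, which is < ϵ once |t − 2| < ϵ/5.
Take δ = min(1, ϵ/5). If 0 < |t − 2| < δ then both bounds hold and |t^2 − 4| ≤ 5|t − 2| < 5·(ϵ/5) = ϵ.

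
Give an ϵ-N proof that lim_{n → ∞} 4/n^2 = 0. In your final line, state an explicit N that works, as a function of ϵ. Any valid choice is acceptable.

Let ϵ > 0. For n ≥ 1, |4/n^2 − 0| = 4/n^2.
4/n^2 < ϵ ⇔ n^2 > 4/ϵ ⇔ n > (4/ϵ)^{1/2}.
Take N = (4/ϵ)^{1/2}. Then n > N implies 4/n^2 < ϵ.

N = (4/ϵ)^{1/2}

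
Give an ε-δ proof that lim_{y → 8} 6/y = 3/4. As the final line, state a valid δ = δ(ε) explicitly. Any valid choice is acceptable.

δ = min(4, (16/3)ε)

Let ε > 0. We seek δ > 0 such that 0 < |y − 8| < δ implies |6/y − (3/4)| < ε.
|6/y − (3/4)| = 6·|8 − y|/(8·|y|) = 6|y − 8|/(8|y|).
Restrict δ ≤ 4. Then |y − 8| < 4 gives |y| > 4, so 8|y| > 32.
Then |6/y − (3/4)| < 6|y − 8|/32, which is < ε when |y − 8| < (16/3)ε.
Take δ = min(4, (16/3)ε). Then 0 < |y − 8| < δ gives both |y − 8| < 4 and |y − 8| < (16/3)ε, so |6/y − (3/4)| < ε.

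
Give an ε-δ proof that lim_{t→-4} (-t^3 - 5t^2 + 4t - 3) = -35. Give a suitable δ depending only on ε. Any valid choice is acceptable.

δ = min(1, ε/38)

Let ε > 0 be given. We want δ > 0 such that 0 < |t + 4| < δ implies |(-t^3 - 5t^2 + 4t - 3) + 35| < ε.
(-t^3 - 5t^2 + 4t - 3) + 35 = -t^3 - 5t^2 + 4t + 32 = (t + 4)(-t^2 - t + 8).
So |(-t^3 - 5t^2 + 4t - 3) + 35| = |t + 4|·|-t^2 - t + 8|.
Require δ ≤ 1. Then |t + 4| < 1 gives |t| < 5, and by the triangle inequality |-t^2 - t + 8| ≤ 5^2 + 5 + 8 = 38.
Hence |(-t^3 - 5t^2 + 4t - 3) + 35| ≤ 38|t + 4| < ε provided |t + 4| < ε/38.
Choosing δ = min(1, ε/38) ensures both conditions, hence |(-t^3 - 5t^2 + 4t - 3) + 35| < ε.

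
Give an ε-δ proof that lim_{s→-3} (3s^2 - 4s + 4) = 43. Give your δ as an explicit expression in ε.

δ = min(1, ε/25)

Let ε > 0 be given. We want δ > 0 such that 0 < |s + 3| < δ implies |(3s^2 - 4s + 4) − 43| < ε.
(3s^2 - 4s + 4) − 43 = 3s^2 - 4s - 39 = (s + 3)(3s - 13).
So |(3s^2 - 4s + 4) − 43| = |s + 3|·|3s - 13|.
Assume first that |s + 3| < 1, so |s| < 4. Then |3s - 13| ≤ 3·4 + 13 = 25.
Hence |(3s^2 - 4s + 4) − 43| ≤ 25|s + 3| < ε provided |s + 3| < ε/25.
Take δ = min(1, ε/25). Then 0 < |s + 3| < δ gives both |s + 3| < 1 and |s + 3| < ε/25, so |(3s^2 - 4s + 4) − 43| < ε.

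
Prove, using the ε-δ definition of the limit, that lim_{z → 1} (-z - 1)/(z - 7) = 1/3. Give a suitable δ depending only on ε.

Suppose ε > 0. We want δ > 0 with 0 < |z − 1| < δ ⇒ |(-z - 1)/(z - 7) − (1/3)| < ε.
Combining over a common denominator, (-z - 1)/(z - 7) − (1/3) = [(-z - 1)·(-6) − (-2)·(z - 7)] / [(-6)·(z - 7)] = 8(z − 1) / ((-6)(z - 7)).
So |(-z - 1)/(z - 7) − (1/3)| = 8|z − 1| / (6·|z − 7|).
Restrict δ ≤ 3. Then |z − 1| < 3 gives |z − 7| = |(z − 1) + (-6)| ≥ 6 − 3 = 3.
Hence |(-z - 1)/(z - 7) − (1/3)| < 8|z − 1|/(6·3) = (4/9)|z − 1|, which is < ε once |z − 1| < (9/4)ε.
Take δ = min(3, (9/4)ε). Then 0 < |z − 1| < δ forces both bounds, so |(-z - 1)/(z - 7) − (1/3)| < ε.

δ = min(3, (9/4)ε)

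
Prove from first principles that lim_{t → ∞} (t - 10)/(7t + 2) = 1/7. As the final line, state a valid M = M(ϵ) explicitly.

Fix ϵ > 0. We seek M > 0 such that t > M implies |(t - 10)/(7t + 2) − (1/7)| < ϵ.
(t - 10)/(7t + 2) − (1/7) = (7(t - 10) − (7t + 2)) / (7(7t + 2)) = -72/(7(7t + 2)).
For t > 0 we have 7t + 2 > 7t, so |(t - 10)/(7t + 2) − (1/7)| = 72/(7(7t + 2)) < 72/(7·7t) = (72/49)/t.
Thus |(t - 10)/(7t + 2) − (1/7)| < ϵ whenever t > (72/49)/ϵ.
Take M = (72/49)/ϵ. If t > M then |(t - 10)/(7t + 2) − (1/7)| < (72/49)/t < ϵ.

M = (72/49)/ϵ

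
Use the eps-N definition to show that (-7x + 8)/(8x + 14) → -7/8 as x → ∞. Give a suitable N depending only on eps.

Let eps > 0 be given. We seek N > 0 such that x > N implies |(-7x + 8)/(8x + 14) + 7/8| < eps.
(-7x + 8)/(8x + 14) + 7/8 = (8(-7x + 8) − (-7)(8x + 14)) / (8(8x + 14)) = 162/(8(8x + 14)).
For x > 0 we have 8x + 14 > 8x, so |(-7x + 8)/(8x + 14) + 7/8| = 162/(8(8x + 14)) < 162/(8·8x) = (81/32)/x.
Thus |(-7x + 8)/(8x + 14) + 7/8| < eps whenever x > (81/32)/eps.
Take N = (81/32)/eps. If x > N then |(-7x + 8)/(8x + 14) + 7/8| < (81/32)/x < eps.

N = (81/32)/eps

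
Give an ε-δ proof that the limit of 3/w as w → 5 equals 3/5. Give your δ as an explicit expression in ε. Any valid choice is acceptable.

δ = min(5/2, (25/6)ε)

Let ε > 0 be given. We seek δ > 0 such that 0 < |w − 5| < δ implies |3/w − (3/5)| < ε.
|3/w − (3/5)| = 3·|5 − w|/(5·|w|) = 3|w − 5|/(5|w|).
Require δ ≤ 5/2 so that |w| > 5 − 5/2 = 5/2, hence 5|w| > 25/2.
Then |3/w − (3/5)| < 3|w − 5|/(25/2), which is < ε when |w − 5| < (25/6)ε.
Take δ = min(5/2, (25/6)ε). Then 0 < |w − 5| < δ gives both |w − 5| < 5/2 and |w − 5| < (25/6)ε, so |3/w − (3/5)| < ε.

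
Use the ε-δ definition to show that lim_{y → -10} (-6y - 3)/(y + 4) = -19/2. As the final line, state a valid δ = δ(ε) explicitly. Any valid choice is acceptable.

Let ε > 0. We want δ > 0 with 0 < |y + 10| < δ ⇒ |(-6y - 3)/(y + 4) + 19/2| < ε.
Combining over a common denominator, (-6y - 3)/(y + 4) + 19/2 = [(-6y - 3)·(-6) − 57·(y + 4)] / [(-6)·(y + 4)] = -21(y + 10) / ((-6)(y + 4)).
So |(-6y - 3)/(y + 4) + 19/2| = 21|y + 10| / (6·|y + 4|).
Restrict δ ≤ 3. Then |y + 10| < 3 gives |y + 4| = |(y + 10) + (-6)| ≥ 6 − 3 = 3.
Hence |(-6y - 3)/(y + 4) + 19/2| < 21|y + 10|/(6·3) = (7/6)|y + 10|, which is < ε once |y + 10| < (6/7)ε.
Take δ = min(3, (6/7)ε). Then 0 < |y + 10| < δ forces both bounds, so |(-6y - 3)/(y + 4) + 19/2| < ε.

δ = min(3, (6/7)ε)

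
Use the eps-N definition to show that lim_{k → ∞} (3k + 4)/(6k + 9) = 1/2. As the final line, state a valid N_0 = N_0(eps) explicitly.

Suppose eps > 0. For k ≥ 1, |(3k + 4)/(6k + 9) − (1/2)| = |-3|/(6(6k + 9)) = 3/(6(6k + 9)).
Since 6k + 9 ≥ 6k for k ≥ 1, this is ≤ 3/(6·6k) = (1/12)/k.
So |(3k + 4)/(6k + 9) − (1/2)| < eps whenever k > (1/12)/eps.
Take N_0 = (1/12)/eps. If k > N_0 then |(3k + 4)/(6k + 9) − (1/2)| ≤ (1/12)/k < eps.

N_0 = (1/12)/eps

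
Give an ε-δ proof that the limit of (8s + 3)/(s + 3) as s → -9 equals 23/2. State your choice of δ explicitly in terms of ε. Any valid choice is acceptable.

Fix ε > 0. We want δ > 0 with 0 < |s + 9| < δ ⇒ |(8s + 3)/(s + 3) − (23/2)| < ε.
Combining over a common denominator, (8s + 3)/(s + 3) − (23/2) = [(8s + 3)·(-6) − (-69)·(s + 3)] / [(-6)·(s + 3)] = 21(s + 9) / ((-6)(s + 3)).
So |(8s + 3)/(s + 3) − (23/2)| = 21|s + 9| / (6·|s + 3|).
Restrict δ ≤ 3. Then |s + 9| < 3 gives |s + 3| = |(s + 9) + (-6)| ≥ 6 − 3 = 3.
Hence |(8s + 3)/(s + 3) − (23/2)| < 21|s + 9|/(6·3) = (7/6)|s + 9|, which is < ε once |s + 9| < (6/7)ε.
Take δ = min(3, (6/7)ε). Then 0 < |s + 9| < δ forces both bounds, so |(8s + 3)/(s + 3) − (23/2)| < ε.

δ = min(3, (6/7)ε)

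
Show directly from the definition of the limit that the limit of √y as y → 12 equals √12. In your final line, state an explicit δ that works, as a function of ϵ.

Let ϵ > 0. We want δ > 0 such that 0 < |y − 12| < δ implies |√y − √12| < ϵ.
Multiplying by the conjugate, |√y − √12| = |y − 12|/(√y + √12).
Restrict δ ≤ 12 so that |y − 12| < 12 forces y > 0, and then √y + √12 > √12.
Hence |√y − √12| < |y − 12|/√12, which is < ϵ once |y − 12| < √12·ϵ.
Take δ = min(12, √12·ϵ). If 0 < |y − 12| < δ then y > 0 and |√y − √12| < |y − 12|/√12 < ϵ.

δ = min(12, √12·ϵ)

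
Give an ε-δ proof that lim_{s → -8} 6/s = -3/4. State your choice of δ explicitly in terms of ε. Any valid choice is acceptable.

δ = min(4, (16/3)ε)

Let ε > 0 be given. We seek δ > 0 such that 0 < |s + 8| < δ implies |6/s + 3/4| < ε.
|6/s + 3/4| = 6·|-8 − s|/(8·|s|) = 6|s + 8|/(8|s|).
Restrict δ ≤ 4. Then |s + 8| < 4 gives |s| > 4, so 8|s| > 32.
Then |6/s + 3/4| < 6|s + 8|/32, which is < ε when |s + 8| < (16/3)ε.
Take δ = min(4, (16/3)ε). Then 0 < |s + 8| < δ gives both |s + 8| < 4 and |s + 8| < (16/3)ε, so |6/s + 3/4| < ε.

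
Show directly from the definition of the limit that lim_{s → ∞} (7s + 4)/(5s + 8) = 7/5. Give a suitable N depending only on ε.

Let ε > 0. We seek N > 0 such that s > N implies |(7s + 4)/(5s + 8) − (7/5)| < ε.
(7s + 4)/(5s + 8) − (7/5) = (5(7s + 4) − 7(5s + 8)) / (5(5s + 8)) = -36/(5(5s + 8)).
For s > 0 we have 5s + 8 > 5s, so |(7s + 4)/(5s + 8) − (7/5)| = 36/(5(5s + 8)) < 36/(5·5s) = (36/25)/s.
Thus |(7s + 4)/(5s + 8) − (7/5)| < ε whenever s > (36/25)/ε.
Take N = (36/25)/ε. If s > N then |(7s + 4)/(5s + 8) − (7/5)| < (36/25)/s < ε.

N = (36/25)/ε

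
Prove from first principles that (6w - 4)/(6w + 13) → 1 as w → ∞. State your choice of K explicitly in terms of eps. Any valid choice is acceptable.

K = (17/6)/eps

Let eps > 0. We seek K > 0 such that w > K implies |(6w - 4)/(6w + 13) − 1| < eps.
(6w - 4)/(6w + 13) − 1 = (6(6w - 4) − 6(6w + 13)) / (6(6w + 13)) = -102/(6(6w + 13)).
For w > 0 we have 6w + 13 > 6w, so |(6w - 4)/(6w + 13) − 1| = 102/(6(6w + 13)) < 102/(6·6w) = (17/6)/w.
Thus |(6w - 4)/(6w + 13) − 1| < eps whenever w > (17/6)/eps.
Take K = (17/6)/eps. If w > K then |(6w - 4)/(6w + 13) − 1| < (17/6)/w < eps.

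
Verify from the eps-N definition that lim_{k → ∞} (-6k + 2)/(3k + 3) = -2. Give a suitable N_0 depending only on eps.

N_0 = (8/3)/eps

Fix eps > 0. For k ≥ 1, |(-6k + 2)/(3k + 3) + 2| = |24|/(3(3k + 3)) = 24/(3(3k + 3)).
Since 3k + 3 ≥ 3k for k ≥ 1, this is ≤ 24/(3·3k) = (8/3)/k.
So |(-6k + 2)/(3k + 3) + 2| < eps whenever k > (8/3)/eps.
Take N_0 = (8/3)/eps. If k > N_0 then |(-6k + 2)/(3k + 3) + 2| ≤ (8/3)/k < eps.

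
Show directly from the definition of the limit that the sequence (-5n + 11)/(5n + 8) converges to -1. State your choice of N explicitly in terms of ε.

Suppose ε > 0. For n ≥ 1, |(-5n + 11)/(5n + 8) + 1| = |95|/(5(5n + 8)) = 95/(5(5n + 8)).
Since 5n + 8 ≥ 5n for n ≥ 1, this is ≤ 95/(5·5n) = (19/5)/n.
So |(-5n + 11)/(5n + 8) + 1| < ε whenever n > (19/5)/ε.
Take N = (19/5)/ε. If n > N then |(-5n + 11)/(5n + 8) + 1| ≤ (19/5)/n < ε.

N = (19/5)/ε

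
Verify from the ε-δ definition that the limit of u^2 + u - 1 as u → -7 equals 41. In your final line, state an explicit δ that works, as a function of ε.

Fix ε > 0. We want δ > 0 such that 0 < |u + 7| < δ implies |(u^2 + u - 1) − 41| < ε.
(u^2 + u - 1) − 41 = u^2 + u - 42 = (u + 7)(u - 6).
So |(u^2 + u - 1) − 41| = |u + 7|·|u - 6|.
Assume first that |u + 7| < 2, so |u| < 9. Then |u - 6| ≤ 9 + 6 = 15.
Hence |(u^2 + u - 1) − 41| ≤ 15|u + 7| < ε provided |u + 7| < ε/15.
Take δ = min(2, ε/15). Then 0 < |u + 7| < δ gives both |u + 7| < 2 and |u + 7| < ε/15, so |(u^2 + u - 1) − 41| < ε.

δ = min(2, ε/15)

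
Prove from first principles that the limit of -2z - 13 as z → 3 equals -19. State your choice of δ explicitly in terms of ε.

Suppose ε > 0. We need δ > 0 so that 0 < |z − 3| < δ implies |(-2z - 13) + 19| < ε.
|(-2z - 13) + 19| = |-2z + 6| = 2|z − 3|.
Thus it suffices that |z − 3| < ε/2.
Take δ = ε/2. If 0 < |z − 3| < δ then |(-2z - 13) + 19| = 2|z − 3| < 2·(ε/2) = ε.

δ = ε/2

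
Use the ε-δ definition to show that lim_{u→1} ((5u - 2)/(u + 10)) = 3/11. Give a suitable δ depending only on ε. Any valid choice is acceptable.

Suppose ε > 0. We want δ > 0 with 0 < |u − 1| < δ ⇒ |(5u - 2)/(u + 10) − (3/11)| < ε.
Combining over a common denominator, (5u - 2)/(u + 10) − (3/11) = [(5u - 2)·11 − 3·(u + 10)] / [11·(u + 10)] = 52(u − 1) / (11(u + 10)).
So |(5u - 2)/(u + 10) − (3/11)| = 52|u − 1| / (11·|u + 10|).
Restrict δ ≤ 11/2. Then |u − 1| < 11/2 gives |u + 10| = |(u − 1) + 11| ≥ 11 − 11/2 = 11/2.
Hence |(5u - 2)/(u + 10) − (3/11)| < 52|u − 1|/(11·(11/2)) = (104/121)|u − 1|, which is < ε once |u − 1| < (121/104)ε.
Take δ = min(11/2, (121/104)ε). Then 0 < |u − 1| < δ forces both bounds, so |(5u - 2)/(u + 10) − (3/11)| < ε.

δ = min(11/2, (121/104)ε)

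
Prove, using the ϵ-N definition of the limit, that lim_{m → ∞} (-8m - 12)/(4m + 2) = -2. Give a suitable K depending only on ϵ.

K = 2/ϵ

Let ϵ > 0. For m ≥ 1, |(-8m - 12)/(4m + 2) + 2| = |-32|/(4(4m + 2)) = 32/(4(4m + 2)).
Since 4m + 2 ≥ 4m for m ≥ 1, this is ≤ 32/(4·4m) = 2/m.
So |(-8m - 12)/(4m + 2) + 2| < ϵ whenever m > 2/ϵ.
Take K = 2/ϵ. If m > K then |(-8m - 12)/(4m + 2) + 2| ≤ 2/m < ϵ.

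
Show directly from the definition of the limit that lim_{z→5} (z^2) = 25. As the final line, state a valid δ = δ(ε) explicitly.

Let ε > 0 be given. We seek δ > 0 with 0 < |z − 5| < δ ⇒ |z^2 − 25| < ε.
Factor: z^2 − 25 = (z − 5)(z + 5), so |z^2 − 25| = |z − 5|·|z + 5|.
Restrict δ ≤ 1. Then |z − 5| < 1 gives |z| < 6, so by the triangle inequality |z + 5| ≤ 6 + 5 = 11.
Hence |z^2 − 25| ≤ 11|z − 5|, which is < ε once |z − 5| < ε/11.
Take δ = min(1, ε/11). If 0 < |z − 5| < δ then both bounds hold and |z^2 − 25| ≤ 11|z − 5| < 11·(ε/11) = ε.

δ = min(1, ε/11)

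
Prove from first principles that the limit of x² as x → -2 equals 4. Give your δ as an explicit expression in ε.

Let ε > 0. We seek δ > 0 with 0 < |x + 2| < δ ⇒ |x² − 4| < ε.
Factor: x² − 4 = (x + 2)(x - 2), so |x² − 4| = |x + 2|·|x - 2|.
Restrict δ ≤ 2. Then |x + 2| < 2 gives |x| < 4, so by the triangle inequality |x - 2| ≤ 4 + 2 = 6.
Hence |x² − 4| ≤ 6|x + 2|, which is < ε once |x + 2| < ε/6.
Take δ = min(2, ε/6). If 0 < |x + 2| < δ then both bounds hold and |x² − 4| ≤ 6|x + 2| < 6·(ε/6) = ε.

δ = min(2, ε/6)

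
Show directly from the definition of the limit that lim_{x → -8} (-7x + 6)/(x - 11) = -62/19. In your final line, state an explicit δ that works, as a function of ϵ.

Let ϵ > 0 be given. We want δ > 0 with 0 < |x + 8| < δ ⇒ |(-7x + 6)/(x - 11) + 62/19| < ϵ.
Combining over a common denominator, (-7x + 6)/(x - 11) + 62/19 = [(-7x + 6)·(-19) − 62·(x - 11)] / [(-19)·(x - 11)] = 71(x + 8) / ((-19)(x - 11)).
So |(-7x + 6)/(x - 11) + 62/19| = 71|x + 8| / (19·|x − 11|).
Require δ ≤ 19/2, so |x − 11| ≥ |-19| − |x + 8| > 19 − 19/2 = 19/2.
Hence |(-7x + 6)/(x - 11) + 62/19| < 71|x + 8|/(19·(19/2)) = (142/361)|x + 8|, which is < ϵ once |x + 8| < (361/142)ϵ.
Take δ = min(19/2, (361/142)ϵ). Then 0 < |x + 8| < δ forces both bounds, so |(-7x + 6)/(x - 11) + 62/19| < ϵ.

δ = min(19/2, (361/142)ϵ)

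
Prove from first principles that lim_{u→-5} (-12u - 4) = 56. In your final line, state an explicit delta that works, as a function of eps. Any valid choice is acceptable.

delta = eps/12

Let eps > 0 be given. We need delta > 0 so that 0 < |u + 5| < delta implies |(-12u - 4) − 56| < eps.
|(-12u - 4) − 56| = |-12u - 60| = 12|u + 5|.
Thus it suffices that |u + 5| < eps/12.
Take delta = eps/12. If 0 < |u + 5| < delta then |(-12u - 4) − 56| = 12|u + 5| < 12·(eps/12) = eps.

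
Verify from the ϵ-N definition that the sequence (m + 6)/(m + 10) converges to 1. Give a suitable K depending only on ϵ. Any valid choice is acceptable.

K = 4/ϵ

Let ϵ > 0. For m ≥ 1, |(m + 6)/(m + 10) − 1| = |-4|/((m + 10)) = 4/((m + 10)).
Since m + 10 ≥ m for m ≥ 1, this is ≤ 4/(m) = 4/m.
So |(m + 6)/(m + 10) − 1| < ϵ whenever m > 4/ϵ.
Take K = 4/ϵ. If m > K then |(m + 6)/(m + 10) − 1| ≤ 4/m < ϵ.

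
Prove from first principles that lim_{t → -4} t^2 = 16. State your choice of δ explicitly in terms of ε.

δ = min(2, ε/10)

Let ε > 0 be given. We seek δ > 0 with 0 < |t + 4| < δ ⇒ |t^2 − 16| < ε.
Factor: t^2 − 16 = (t + 4)(t - 4), so |t^2 − 16| = |t + 4|·|t - 4|.
Restrict δ ≤ 2. Then |t + 4| < 2 gives |t| < 6, so by the triangle inequality |t - 4| ≤ 6 + 4 = 10.
Hence |t^2 − 16| ≤ 10|t + 4|, which is < ε once |t + 4| < ε/10.
Take δ = min(2, ε/10). If 0 < |t + 4| < δ then both bounds hold and |t^2 − 16| ≤ 10|t + 4| < 10·(ε/10) = ε.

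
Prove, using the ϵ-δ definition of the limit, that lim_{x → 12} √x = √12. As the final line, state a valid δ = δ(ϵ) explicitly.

δ = min(12, √12·ϵ)

Suppose ϵ > 0. We want δ > 0 such that 0 < |x − 12| < δ implies |√x − √12| < ϵ.
Multiplying by the conjugate, |√x − √12| = |x − 12|/(√x + √12).
Restrict δ ≤ 12 so that |x − 12| < 12 forces x > 0, and then √x + √12 > √12.
Hence |√x − √12| < |x − 12|/√12, which is < ϵ once |x − 12| < √12·ϵ.
Take δ = min(12, √12·ϵ). If 0 < |x − 12| < δ then x > 0 and |√x − √12| < |x − 12|/√12 < ϵ.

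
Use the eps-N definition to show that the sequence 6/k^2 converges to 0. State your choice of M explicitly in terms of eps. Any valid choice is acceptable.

M = (6/eps)^{1/2}

Let eps > 0. For k ≥ 1, |6/k^2 − 0| = 6/k^2.
6/k^2 < eps ⇔ k^2 > 6/eps ⇔ k > (6/eps)^{1/2}.
Take M = (6/eps)^{1/2}. Then k > M implies 6/k^2 < eps.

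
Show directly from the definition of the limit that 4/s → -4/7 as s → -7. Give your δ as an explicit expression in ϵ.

δ = min(7/2, (49/8)ϵ)

Let ϵ > 0 be given. We seek δ > 0 such that 0 < |s + 7| < δ implies |4/s + 4/7| < ϵ.
|4/s + 4/7| = 4·|-7 − s|/(7·|s|) = 4|s + 7|/(7|s|).
Require δ ≤ 7/2 so that |s| > 7 − 7/2 = 7/2, hence 7|s| > 49/2.
Then |4/s + 4/7| < 4|s + 7|/(49/2), which is < ϵ when |s + 7| < (49/8)ϵ.
Take δ = min(7/2, (49/8)ϵ). Then 0 < |s + 7| < δ gives both |s + 7| < 7/2 and |s + 7| < (49/8)ϵ, so |4/s + 4/7| < ϵ.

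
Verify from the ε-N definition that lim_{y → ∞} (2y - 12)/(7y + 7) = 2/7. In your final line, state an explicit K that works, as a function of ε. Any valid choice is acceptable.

K = 2/ε

Let ε > 0. We seek K > 0 such that y > K implies |(2y - 12)/(7y + 7) − (2/7)| < ε.
(2y - 12)/(7y + 7) − (2/7) = (7(2y - 12) − 2(7y + 7)) / (7(7y + 7)) = -98/(7(7y + 7)).
For y > 0 we have 7y + 7 > 7y, so |(2y - 12)/(7y + 7) − (2/7)| = 98/(7(7y + 7)) < 98/(7·7y) = 2/y.
Thus |(2y - 12)/(7y + 7) − (2/7)| < ε whenever y > 2/ε.
Take K = 2/ε. If y > K then |(2y - 12)/(7y + 7) − (2/7)| < 2/y < ε.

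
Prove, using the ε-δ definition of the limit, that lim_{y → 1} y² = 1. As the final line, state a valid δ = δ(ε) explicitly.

δ = min(1, ε/3)

Let ε > 0. We seek δ > 0 with 0 < |y − 1| < δ ⇒ |y² − 1| < ε.
Factor: y² − 1 = (y − 1)(y + 1), so |y² − 1| = |y − 1|·|y + 1|.
Impose δ ≤ 1 so that |y| < 2; then |y + 1| ≤ 3.
Hence |y² − 1| ≤ 3|y − 1|, which is < ε once |y − 1| < ε/3.
Take δ = min(1, ε/3). If 0 < |y − 1| < δ then both bounds hold and |y² − 1| ≤ 3|y − 1| < 3·(ε/3) = ε.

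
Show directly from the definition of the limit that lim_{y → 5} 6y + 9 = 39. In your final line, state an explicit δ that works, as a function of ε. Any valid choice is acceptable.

δ = ε/6

Fix ε > 0. We need δ > 0 so that 0 < |y − 5| < δ implies |(6y + 9) − 39| < ε.
|(6y + 9) − 39| = |6y - 30| = 6|y − 5|.
So 6|y − 5| < ε exactly when |y − 5| < ε/6.
Choosing δ = ε/6 gives |(6y + 9) − 39| = 6|y − 5| < ε whenever |y − 5| < δ.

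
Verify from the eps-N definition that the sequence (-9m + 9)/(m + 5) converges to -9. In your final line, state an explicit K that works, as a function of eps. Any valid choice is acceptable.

Let eps > 0 be given. For m ≥ 1, |(-9m + 9)/(m + 5) + 9| = |54|/((m + 5)) = 54/((m + 5)).
Since m + 5 ≥ m for m ≥ 1, this is ≤ 54/(m) = 54/m.
So |(-9m + 9)/(m + 5) + 9| < eps whenever m > 54/eps.
Take K = 54/eps. If m > K then |(-9m + 9)/(m + 5) + 9| ≤ 54/m < eps.

K = 54/eps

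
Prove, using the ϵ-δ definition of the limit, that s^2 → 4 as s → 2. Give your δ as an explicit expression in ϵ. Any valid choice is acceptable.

Fix ϵ > 0. We seek δ > 0 with 0 < |s − 2| < δ ⇒ |s^2 − 4| < ϵ.
Factor: s^2 − 4 = (s − 2)(s + 2), so |s^2 − 4| = |s − 2|·|s + 2|.
Restrict δ ≤ 1. Then |s − 2| < 1 gives |s| < 3, so by the triangle inequality |s + 2| ≤ 3 + 2 = 5.
Hence |s^2 − 4| ≤ 5|s − 2|, which is < ϵ once |s − 2| < ϵ/5.
Take δ = min(1, ϵ/5). If 0 < |s − 2| < δ then both bounds hold and |s^2 − 4| ≤ 5|s − 2| < 5·(ϵ/5) = ϵ.

δ = min(1, ϵ/5)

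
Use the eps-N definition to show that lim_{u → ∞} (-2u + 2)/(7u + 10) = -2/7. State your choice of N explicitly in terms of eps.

N = (34/49)/eps

Fix eps > 0. We seek N > 0 such that u > N implies |(-2u + 2)/(7u + 10) + 2/7| < eps.
(-2u + 2)/(7u + 10) + 2/7 = (7(-2u + 2) − (-2)(7u + 10)) / (7(7u + 10)) = 34/(7(7u + 10)).
For u > 0 we have 7u + 10 > 7u, so |(-2u + 2)/(7u + 10) + 2/7| = 34/(7(7u + 10)) < 34/(7·7u) = (34/49)/u.
Thus |(-2u + 2)/(7u + 10) + 2/7| < eps whenever u > (34/49)/eps.
Take N = (34/49)/eps. If u > N then |(-2u + 2)/(7u + 10) + 2/7| < (34/49)/u < eps.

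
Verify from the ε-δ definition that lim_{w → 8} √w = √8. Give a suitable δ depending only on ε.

δ = min(8, √8·ε)

Let ε > 0. We want δ > 0 such that 0 < |w − 8| < δ implies |√w − √8| < ε.
Rationalise: √w − √8 = (w − 8)/(√w + √8), so |√w − √8| = |w − 8|/(√w + √8).
Restrict δ ≤ 8 so that |w − 8| < 8 forces w > 0, and then √w + √8 > √8.
Hence |√w − √8| < |w − 8|/√8, which is < ε once |w − 8| < √8·ε.
Take δ = min(8, √8·ε). If 0 < |w − 8| < δ then w > 0 and |√w − √8| < |w − 8|/√8 < ε.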